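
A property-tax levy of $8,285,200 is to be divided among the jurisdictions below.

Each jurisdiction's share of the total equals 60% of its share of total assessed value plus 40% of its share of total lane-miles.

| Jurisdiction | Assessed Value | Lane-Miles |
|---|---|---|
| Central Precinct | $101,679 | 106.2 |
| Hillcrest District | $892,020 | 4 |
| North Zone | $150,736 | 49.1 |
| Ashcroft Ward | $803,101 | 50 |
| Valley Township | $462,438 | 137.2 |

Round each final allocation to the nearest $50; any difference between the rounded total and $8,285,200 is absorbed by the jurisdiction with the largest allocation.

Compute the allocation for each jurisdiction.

Central Precinct: $1,225,500 | Hillcrest District: $1,878,250 | North Zone: $780,550 | Ashcroft Ward: $2,134,800 | Valley Township: $2,266,100

Totals — assessed value 2,409,974, lane-miles 346.5.
Composite weights (60% assessed value + 40% lane-miles): Central Precinct 0.1479; Hillcrest District 0.2267; North Zone 0.0942; Ashcroft Ward 0.2577; Valley Township 0.2735.
Pro-rata amounts: Central Precinct 1,225,480.08; Hillcrest District 1,878,252.09; North Zone 780,541.54; Ashcroft Ward 2,134,800.86; Valley Township 2,266,125.43.
After rounding ($50): Central Precinct $1,225,500; Hillcrest District $1,878,250; North Zone $780,550; Ashcroft Ward $2,134,800; Valley Township $2,266,150. Sum = $8,285,250.
Difference $8,285,200 − $8,285,250 = −$50 applied to largest allocation (Valley Township): Valley Township becomes $2,266,100.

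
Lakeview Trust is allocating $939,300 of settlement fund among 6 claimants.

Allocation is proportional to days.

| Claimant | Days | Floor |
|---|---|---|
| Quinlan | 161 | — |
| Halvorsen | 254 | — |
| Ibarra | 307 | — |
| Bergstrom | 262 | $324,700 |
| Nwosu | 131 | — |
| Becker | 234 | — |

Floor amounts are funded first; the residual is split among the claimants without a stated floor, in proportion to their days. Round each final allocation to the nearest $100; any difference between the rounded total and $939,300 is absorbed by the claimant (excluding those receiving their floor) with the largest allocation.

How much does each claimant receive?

Quinlan: $91,000; Halvorsen: $143,600; Ibarra: $173,600; Bergstrom: $324,700; Nwosu: $74,100; Becker: $132,300

Fund the minimums — Bergstrom $324,700. Remaining pool $614,600.
Remaining pool split over remaining days 1,087: Quinlan 91,030.91 → $91,000; Halvorsen 143,613.98 → $143,600; Ibarra 173,580.68 → $173,600; Nwosu 74,068.63 → $74,100; Becker 132,305.80 → $132,300.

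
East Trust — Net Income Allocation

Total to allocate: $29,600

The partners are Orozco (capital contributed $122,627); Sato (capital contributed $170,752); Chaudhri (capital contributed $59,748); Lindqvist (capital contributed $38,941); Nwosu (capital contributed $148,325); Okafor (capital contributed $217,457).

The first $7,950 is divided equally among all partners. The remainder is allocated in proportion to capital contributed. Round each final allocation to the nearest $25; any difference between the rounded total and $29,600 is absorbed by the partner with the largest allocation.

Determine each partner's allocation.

Orozco: $4,825; Sato: $6,200; Chaudhri: $3,025; Lindqvist: $2,425; Nwosu: $5,550; Okafor: $7,575

$7,950 shared equally gives $1,325 per partner.
Remainder $21,650 by capital contributed (total 757,850): Orozco 3,503.17 → $3,500; Sato 4,877.98 → $4,875; Chaudhri 1,706.86 → $1,700; Lindqvist 1,112.45 → $1,100; Nwosu 4,237.30 → $4,225; Okafor 6,212.24 → $6,200.
Rounding difference +$50 on remainder applied to Okafor.
Totals: Orozco $1,325 + $3,500 = $4,825; Sato $1,325 + $4,875 = $6,200; Chaudhri $1,325 + $1,700 = $3,025; Lindqvist $1,325 + $1,100 = $2,425; Nwosu $1,325 + $4,225 = $5,550; Okafor $1,325 + $6,250 = $7,575.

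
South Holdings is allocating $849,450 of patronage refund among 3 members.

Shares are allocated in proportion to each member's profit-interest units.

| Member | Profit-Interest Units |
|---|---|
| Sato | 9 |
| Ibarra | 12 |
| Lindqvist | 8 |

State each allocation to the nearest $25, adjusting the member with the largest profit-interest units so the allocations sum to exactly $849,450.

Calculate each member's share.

Sato: $263,625; Ibarra: $351,500; Lindqvist: $234,325

Total profit-interest units = 9 + 12 + 8 = 29.
Unrounded shares: Sato 263,622.41; Ibarra 351,496.55; Lindqvist 234,331.03.
After rounding ($25): Sato $263,625; Ibarra $351,500; Lindqvist $234,325. Sum = $849,450.
Sum already equals the total — no adjustment.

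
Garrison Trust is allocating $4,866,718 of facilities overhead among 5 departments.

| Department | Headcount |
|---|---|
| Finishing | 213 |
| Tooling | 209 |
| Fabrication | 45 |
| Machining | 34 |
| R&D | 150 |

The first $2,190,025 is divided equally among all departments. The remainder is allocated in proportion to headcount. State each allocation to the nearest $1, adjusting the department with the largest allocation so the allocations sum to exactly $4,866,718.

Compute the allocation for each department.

Finishing: $1,313,788; Tooling: $1,297,343; Fabrication: $623,030; Machining: $577,802; R&D: $1,054,755

First tranche $2,190,025 split equally: $438,005 each.
Remainder $2,676,693 by headcount (total 651): Finishing 875,784.35 → $875,784; Tooling 859,337.69 → $859,338; Fabrication 185,024.86 → $185,025; Machining 139,796.56 → $139,797; R&D 616,749.54 → $616,750.
Rounding difference −$1 on remainder applied to Finishing.
Totals: Finishing $438,005 + $875,783 = $1,313,788; Tooling $438,005 + $859,338 = $1,297,343; Fabrication $438,005 + $185,025 = $623,030; Machining $438,005 + $139,797 = $577,802; R&D $438,005 + $616,750 = $1,054,755.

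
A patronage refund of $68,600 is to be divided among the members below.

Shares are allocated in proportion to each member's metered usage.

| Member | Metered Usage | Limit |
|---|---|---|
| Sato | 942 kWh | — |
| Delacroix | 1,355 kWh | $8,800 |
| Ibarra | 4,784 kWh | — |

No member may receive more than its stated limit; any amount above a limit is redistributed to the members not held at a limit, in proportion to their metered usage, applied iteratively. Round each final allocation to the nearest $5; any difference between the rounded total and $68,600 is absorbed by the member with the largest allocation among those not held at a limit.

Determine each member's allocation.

Sum of metered usage: 7,081.
Proportional shares (ignoring caps): Sato 9,126.00; Delacroix 13,127.10; Ibarra 46,346.90.
Cap binds for Delacroix ($8,800); remaining pool $59,800 reallocated over remaining metered usage 5,726.
Redistributed shares: Sato 9,837.86 → $9,840; Ibarra 49,962.14 → $49,960.

Sato: $9,840 · Delacroix: $8,800 · Ibarra: $49,960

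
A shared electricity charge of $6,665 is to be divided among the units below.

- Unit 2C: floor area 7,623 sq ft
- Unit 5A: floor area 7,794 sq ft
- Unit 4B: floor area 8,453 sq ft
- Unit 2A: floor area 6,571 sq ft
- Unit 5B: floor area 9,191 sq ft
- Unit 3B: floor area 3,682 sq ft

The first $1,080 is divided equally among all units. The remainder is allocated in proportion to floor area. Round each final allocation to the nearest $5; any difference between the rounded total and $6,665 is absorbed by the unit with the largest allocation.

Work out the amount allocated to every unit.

Unit 2C: $1,165 | Unit 5A: $1,185 | Unit 4B: $1,270 | Unit 2A: $1,025 | Unit 5B: $1,365 | Unit 3B: $655

$1,080 shared equally gives $180 per unit.
Remainder $5,585 by floor area (total 43,314): Unit 2C 982.93 → $985; Unit 5A 1,004.98 → $1,005; Unit 4B 1,089.95 → $1,090; Unit 2A 847.28 → $845; Unit 5B 1,185.11 → $1,185; Unit 3B 474.76 → $475.
Totals: Unit 2C $180 + $985 = $1,165; Unit 5A $180 + $1,005 = $1,185; Unit 4B $180 + $1,090 = $1,270; Unit 2A $180 + $845 = $1,025; Unit 5B $180 + $1,185 = $1,365; Unit 3B $180 + $475 = $655.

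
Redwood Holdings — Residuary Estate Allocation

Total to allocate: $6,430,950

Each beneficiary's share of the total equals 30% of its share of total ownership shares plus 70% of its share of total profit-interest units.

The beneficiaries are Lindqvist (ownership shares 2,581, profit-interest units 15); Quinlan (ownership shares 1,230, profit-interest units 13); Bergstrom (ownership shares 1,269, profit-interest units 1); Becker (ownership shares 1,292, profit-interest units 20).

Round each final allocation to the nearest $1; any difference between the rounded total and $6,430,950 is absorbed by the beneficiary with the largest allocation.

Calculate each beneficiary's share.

Ownership shares total 6,372; profit-interest units total 49.
Composite weights (30% ownership shares + 70% profit-interest units): Lindqvist 0.3358; Quinlan 0.2436; Bergstrom 0.0740; Becker 0.3465.
Raw shares: Lindqvist 2,159,524.08; Quinlan 1,566,733.06; Bergstrom 476,092.73; Becker 2,228,600.13.
Rounded to nearest $1: Lindqvist $2,159,524; Quinlan $1,566,733; Bergstrom $476,093; Becker $2,228,600. Sum = $6,430,950.
Rounded total matches; no reconciliation needed.

Lindqvist: $2,159,524 | Quinlan: $1,566,733 | Bergstrom: $476,093 | Becker: $2,228,600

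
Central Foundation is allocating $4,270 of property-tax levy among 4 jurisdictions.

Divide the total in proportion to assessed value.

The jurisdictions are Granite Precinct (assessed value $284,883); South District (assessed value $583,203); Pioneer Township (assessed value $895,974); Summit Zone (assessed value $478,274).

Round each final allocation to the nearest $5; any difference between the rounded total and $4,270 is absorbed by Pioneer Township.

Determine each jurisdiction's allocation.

Granite Precinct: $540; South District: $1,110; Pioneer Township: $1,710; Summit Zone: $910

Sum of assessed value: 2,242,334.
Pro-rata amounts: Granite Precinct 284,883/2,242,334 × $4,270 = 542.49; South District 583,203/2,242,334 × $4,270 = 1,110.57; Pioneer Township 895,974/2,242,334 × $4,270 = 1,706.17; Summit Zone 478,274/2,242,334 × $4,270 = 910.76.
At nearest $5: Granite Precinct $540; South District $1,110; Pioneer Township $1,705; Summit Zone $910. Sum = $4,265.
Difference $4,270 − $4,265 = +$5 applied to Pioneer Township: Pioneer Township becomes $1,710.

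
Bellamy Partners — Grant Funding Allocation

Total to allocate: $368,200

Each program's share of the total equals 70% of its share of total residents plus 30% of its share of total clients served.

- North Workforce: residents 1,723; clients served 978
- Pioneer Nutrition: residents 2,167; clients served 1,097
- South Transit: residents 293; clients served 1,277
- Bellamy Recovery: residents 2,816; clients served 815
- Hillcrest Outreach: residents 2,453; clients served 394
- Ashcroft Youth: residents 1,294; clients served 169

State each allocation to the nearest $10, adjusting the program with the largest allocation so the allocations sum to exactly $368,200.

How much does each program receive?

Totals — residents 10,746, clients served 4,730.
Combined weights (70% residents + 30% clients served): North Workforce 0.1743; Pioneer Nutrition 0.2107; South Transit 0.1001; Bellamy Recovery 0.2351; Hillcrest Outreach 0.1848; Ashcroft Youth 0.0950.
Proportional shares: North Workforce 64,165.003; Pioneer Nutrition 77,593.24; South Transit 36,849.39; Bellamy Recovery 86,573.77; Hillcrest Outreach 68,035.67; Ashcroft Youth 34,982.92.
Rounded to nearest $10: North Workforce $64,170; Pioneer Nutrition $77,590; South Transit $36,850; Bellamy Recovery $86,570; Hillcrest Outreach $68,040; Ashcroft Youth $34,980. Sum = $368,200.
No rounding difference to absorb.

North Workforce: $64,170 | Pioneer Nutrition: $77,590 | South Transit: $36,850 | Bellamy Recovery: $86,570 | Hillcrest Outreach: $68,040 | Ashcroft Youth: $34,980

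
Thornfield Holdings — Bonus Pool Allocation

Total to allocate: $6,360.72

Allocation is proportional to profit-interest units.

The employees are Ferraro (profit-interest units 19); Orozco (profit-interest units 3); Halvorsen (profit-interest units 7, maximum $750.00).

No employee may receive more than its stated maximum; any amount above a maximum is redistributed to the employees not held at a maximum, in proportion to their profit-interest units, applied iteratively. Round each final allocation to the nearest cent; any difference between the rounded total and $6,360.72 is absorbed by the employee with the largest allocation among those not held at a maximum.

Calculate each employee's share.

Ferraro: $4,845.62 | Orozco: $765.10 | Halvorsen: $750.00

Sum of profit-interest units: 29.
Proportional shares (ignoring caps): Ferraro 4,167.3683; Orozco 658.0055; Halvorsen 1,535.3462.
Held at cap: Halvorsen ($750.00); balance $5,610.72 reallocated over remaining profit-interest units 22.
Redistributed shares: Ferraro 4,845.6218 → $4,845.62; Orozco 765.0982 → $765.10.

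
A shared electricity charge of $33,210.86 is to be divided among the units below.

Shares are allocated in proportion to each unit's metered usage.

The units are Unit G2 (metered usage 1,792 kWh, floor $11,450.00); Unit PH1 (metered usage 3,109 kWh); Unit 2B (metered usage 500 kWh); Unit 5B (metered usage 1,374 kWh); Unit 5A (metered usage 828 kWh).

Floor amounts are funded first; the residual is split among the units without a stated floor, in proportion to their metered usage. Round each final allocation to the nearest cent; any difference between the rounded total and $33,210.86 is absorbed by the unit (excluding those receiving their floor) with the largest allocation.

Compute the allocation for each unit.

Fund the minimums — Unit G2 $11,450.00. Residual $21,760.86.
Residual split over remaining metered usage 5,811: Unit PH1 11,642.4907 → $11,642.49; Unit 2B 1,872.3851 → $1,872.39; Unit 5B 5,145.3143 → $5,145.31; Unit 5A 3,100.6698 → $3,100.67.

Unit G2: $11,450.00 | Unit PH1: $11,642.49 | Unit 2B: $1,872.39 | Unit 5B: $5,145.31 | Unit 5A: $3,100.67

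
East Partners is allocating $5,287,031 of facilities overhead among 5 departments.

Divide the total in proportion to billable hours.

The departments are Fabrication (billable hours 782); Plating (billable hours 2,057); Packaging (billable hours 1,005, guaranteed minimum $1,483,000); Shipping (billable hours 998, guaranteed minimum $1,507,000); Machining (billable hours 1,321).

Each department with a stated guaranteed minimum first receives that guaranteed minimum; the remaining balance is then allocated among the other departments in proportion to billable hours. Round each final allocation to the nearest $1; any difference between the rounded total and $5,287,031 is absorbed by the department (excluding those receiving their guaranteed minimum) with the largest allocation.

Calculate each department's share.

Minimums first: Packaging $1,483,000; Shipping $1,507,000. Residual $2,297,031.
Residual split over remaining billable hours 4,160: Fabrication 431,797.65 → $431,798; Plating 1,135,815.57 → $1,135,816; Machining 729,417.78 → $729,418.
Rounding difference −$1 applied to Plating → $1,135,815.

Fabrication: $431,798 | Plating: $1,135,815 | Packaging: $1,483,000 | Shipping: $1,507,000 | Machining: $729,418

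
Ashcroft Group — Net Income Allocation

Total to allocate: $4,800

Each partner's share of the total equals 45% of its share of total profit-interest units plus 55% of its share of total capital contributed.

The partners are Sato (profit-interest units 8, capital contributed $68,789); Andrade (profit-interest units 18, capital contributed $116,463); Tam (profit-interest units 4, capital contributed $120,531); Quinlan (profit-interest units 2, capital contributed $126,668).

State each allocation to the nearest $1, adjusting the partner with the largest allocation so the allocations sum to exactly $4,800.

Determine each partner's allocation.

Sato: $960 · Andrade: $1,926 · Tam: $1,006 · Quinlan: $908

Totals — profit-interest units 32, capital contributed 432,451.
Combined weights (45% profit-interest units + 55% capital contributed): Sato 0.2000; Andrade 0.4012; Tam 0.2095; Quinlan 0.1892.
Proportional shares: Sato 959.94; Andrade 1,925.98; Tam 1,005.81; Quinlan 908.27.
At nearest $1: Sato $960; Andrade $1,926; Tam $1,006; Quinlan $908. Sum = $4,800.
Sum already equals the total — no adjustment.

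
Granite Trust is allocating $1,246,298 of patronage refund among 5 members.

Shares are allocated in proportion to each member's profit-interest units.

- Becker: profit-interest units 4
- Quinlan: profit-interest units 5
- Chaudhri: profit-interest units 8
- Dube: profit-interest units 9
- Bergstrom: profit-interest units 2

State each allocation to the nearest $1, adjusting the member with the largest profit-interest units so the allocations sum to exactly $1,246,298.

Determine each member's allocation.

Becker: $178,043; Quinlan: $222,553; Chaudhri: $356,085; Dube: $400,596; Bergstrom: $89,021

Total profit-interest units = 4 + 5 + 8 + 9 + 2 = 28.
Unrounded shares: Becker 178,042.57; Quinlan 222,553.21; Chaudhri 356,085.14; Dube 400,595.79; Bergstrom 89,021.29.
Rounded to nearest $1: Becker $178,043; Quinlan $222,553; Chaudhri $356,085; Dube $400,596; Bergstrom $89,021. Sum = $1,246,298.
No rounding difference to absorb.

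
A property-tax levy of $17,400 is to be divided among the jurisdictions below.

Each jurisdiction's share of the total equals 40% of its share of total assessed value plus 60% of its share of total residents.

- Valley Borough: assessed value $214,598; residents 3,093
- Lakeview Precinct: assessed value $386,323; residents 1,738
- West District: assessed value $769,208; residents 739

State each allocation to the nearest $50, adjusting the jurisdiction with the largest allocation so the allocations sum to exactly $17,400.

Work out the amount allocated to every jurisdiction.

Assessed value total 1,370,129; residents total 5,570.
Blended shares (40% assessed value + 60% residents): Valley Borough 0.3958; Lakeview Precinct 0.3000; West District 0.3042.
Proportional shares: Valley Borough 6,887.41; Lakeview Precinct 5,220.03; West District 5,292.56.
Rounded to nearest $50: Valley Borough $6,900; Lakeview Precinct $5,200; West District $5,300. Sum = $17,400.
No rounding difference to absorb.

Valley Borough: $6,900 · Lakeview Precinct: $5,200 · West District: $5,300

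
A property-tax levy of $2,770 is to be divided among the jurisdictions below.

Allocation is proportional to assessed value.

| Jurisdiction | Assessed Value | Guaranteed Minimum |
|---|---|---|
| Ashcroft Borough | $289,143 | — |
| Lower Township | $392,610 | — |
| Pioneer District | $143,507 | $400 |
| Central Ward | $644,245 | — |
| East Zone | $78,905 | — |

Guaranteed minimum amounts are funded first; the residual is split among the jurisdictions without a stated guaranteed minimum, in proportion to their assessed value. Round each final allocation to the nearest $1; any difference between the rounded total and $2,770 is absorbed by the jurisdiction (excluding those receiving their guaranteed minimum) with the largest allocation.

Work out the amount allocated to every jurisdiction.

Fund the minimums — Pioneer District $400. Remaining pool $2,370.
Remaining pool split over remaining assessed value 1,404,903: Ashcroft Borough 487.77 → $488; Lower Township 662.31 → $662; Central Ward 1,086.81 → $1,087; East Zone 133.11 → $133.

Ashcroft Borough: $488; Lower Township: $662; Pioneer District: $400; Central Ward: $1,087; East Zone: $133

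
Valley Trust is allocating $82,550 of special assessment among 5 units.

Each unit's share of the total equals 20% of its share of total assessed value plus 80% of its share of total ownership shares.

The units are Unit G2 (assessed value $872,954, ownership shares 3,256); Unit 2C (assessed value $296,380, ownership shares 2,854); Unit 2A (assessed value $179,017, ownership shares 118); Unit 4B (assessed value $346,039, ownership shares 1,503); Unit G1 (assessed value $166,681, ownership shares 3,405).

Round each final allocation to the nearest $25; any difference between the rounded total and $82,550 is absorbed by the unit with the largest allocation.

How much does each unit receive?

Unit G2: $27,050 | Unit 2C: $19,550 | Unit 2A: $2,300 | Unit 4B: $11,975 | Unit G1: $21,675

Totals — assessed value 1,861,071, ownership shares 11,136.
Combined weights (20% assessed value + 80% ownership shares): Unit G2 0.3277; Unit 2C 0.2369; Unit 2A 0.0277; Unit 4B 0.1452; Unit G1 0.2625.
Pro-rata amounts: Unit G2 27,053.29; Unit 2C 19,554.38; Unit 2A 2,287.88; Unit 4B 11,983.06; Unit G1 21,671.39.
After rounding ($25): Unit G2 $27,050; Unit 2C $19,550; Unit 2A $2,300; Unit 4B $11,975; Unit G1 $21,675. Sum = $82,550.
Sum already equals the total — no adjustment.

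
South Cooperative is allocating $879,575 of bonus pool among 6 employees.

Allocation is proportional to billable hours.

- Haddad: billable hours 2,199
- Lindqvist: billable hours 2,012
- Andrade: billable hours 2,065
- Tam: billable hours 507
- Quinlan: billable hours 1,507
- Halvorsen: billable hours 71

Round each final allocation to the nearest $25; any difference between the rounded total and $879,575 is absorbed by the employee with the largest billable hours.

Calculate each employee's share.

Haddad: $231,375; Lindqvist: $211,650; Andrade: $217,225; Tam: $53,325; Quinlan: $158,525; Halvorsen: $7,475

Combined billable hours = 8,361.
Unrounded shares: Haddad 2,199/8,361 × $879,575 = 231,334.22; Lindqvist 2,012/8,361 × $879,575 = 211,661.87; Andrade 2,065/8,361 × $879,575 = 217,237.46; Tam 507/8,361 × $879,575 = 53,336.27; Quinlan 1,507/8,361 × $879,575 = 158,536.00; Halvorsen 71/8,361 × $879,575 = 7,469.18.
At nearest $25: Haddad $231,325; Lindqvist $211,650; Andrade $217,225; Tam $53,325; Quinlan $158,525; Halvorsen $7,475. Sum = $879,525.
Difference $879,575 − $879,525 = +$50 applied to largest billable hours (Haddad): Haddad becomes $231,375.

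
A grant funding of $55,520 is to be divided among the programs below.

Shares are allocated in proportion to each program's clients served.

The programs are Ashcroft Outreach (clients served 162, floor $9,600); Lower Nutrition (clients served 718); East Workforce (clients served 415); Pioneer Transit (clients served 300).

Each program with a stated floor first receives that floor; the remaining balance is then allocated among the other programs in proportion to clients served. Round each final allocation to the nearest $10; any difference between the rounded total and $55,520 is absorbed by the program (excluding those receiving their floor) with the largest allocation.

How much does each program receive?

Ashcroft Outreach: $9,600; Lower Nutrition: $23,010; East Workforce: $13,300; Pioneer Transit: $9,610

Minimums first: Ashcroft Outreach $9,600. Balance $45,920.
Balance split over remaining clients served 1,433: Lower Nutrition 23,008.07 → $23,010; East Workforce 13,298.53 → $13,300; Pioneer Transit 9,613.40 → $9,610.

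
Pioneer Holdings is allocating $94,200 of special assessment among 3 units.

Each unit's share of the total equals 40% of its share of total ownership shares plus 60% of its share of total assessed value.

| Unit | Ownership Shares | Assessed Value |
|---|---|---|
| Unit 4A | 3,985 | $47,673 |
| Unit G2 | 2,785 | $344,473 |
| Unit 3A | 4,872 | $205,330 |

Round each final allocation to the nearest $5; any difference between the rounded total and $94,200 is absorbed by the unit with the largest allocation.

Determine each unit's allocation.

Totals — ownership shares 11,642, assessed value 597,476.
Combined weights (40% ownership shares + 60% assessed value): Unit 4A 0.1848; Unit G2 0.4416; Unit 3A 0.3736.
Proportional shares: Unit 4A 17,407.45; Unit G2 41,600.25; Unit 3A 35,192.30.
Rounded to nearest $5: Unit 4A $17,405; Unit G2 $41,600; Unit 3A $35,190. Sum = $94,195.
Difference $94,200 − $94,195 = +$5 applied to largest allocation (Unit G2): Unit G2 becomes $41,605.

Unit 4A: $17,405 · Unit G2: $41,605 · Unit 3A: $35,190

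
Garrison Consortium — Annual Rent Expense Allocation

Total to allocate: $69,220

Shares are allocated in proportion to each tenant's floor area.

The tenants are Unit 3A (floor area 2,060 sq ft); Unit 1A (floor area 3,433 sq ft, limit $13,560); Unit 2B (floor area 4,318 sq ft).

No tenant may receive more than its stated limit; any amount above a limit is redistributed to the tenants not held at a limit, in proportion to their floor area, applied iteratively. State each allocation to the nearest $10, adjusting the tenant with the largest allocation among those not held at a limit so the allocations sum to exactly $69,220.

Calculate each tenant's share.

Total floor area = 9,811.
Pro-rata shares before constraints: Unit 3A 14,534.01; Unit 1A 24,221.00; Unit 2B 30,464.98.
Cap binds for Unit 1A ($13,560); remaining pool $55,660 reallocated over remaining floor area 6,378.
Remaining shares: Unit 3A 17,977.36 → $17,980; Unit 2B 37,682.64 → $37,680.

Unit 3A: $17,980 | Unit 1A: $13,560 | Unit 2B: $37,680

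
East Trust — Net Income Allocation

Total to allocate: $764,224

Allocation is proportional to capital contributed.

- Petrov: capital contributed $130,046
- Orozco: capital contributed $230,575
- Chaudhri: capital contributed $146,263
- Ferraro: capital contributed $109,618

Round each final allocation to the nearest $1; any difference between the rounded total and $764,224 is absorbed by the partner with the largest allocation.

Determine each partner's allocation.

Combined capital contributed = 616,502.
Pro-rata amounts: Petrov 130,046/616,502 × $764,224 = 161,206.73; Orozco 230,575/616,502 × $764,224 = 285,823.81; Chaudhri 146,263/616,502 × $764,224 = 181,309.54; Ferraro 109,618/616,502 × $764,224 = 135,883.92.
At nearest $1: Petrov $161,207; Orozco $285,824; Chaudhri $181,310; Ferraro $135,884. Sum = $764,225.
Difference $764,224 − $764,225 = −$1 applied to largest allocation (Orozco): Orozco becomes $285,823.

Petrov: $161,207; Orozco: $285,823; Chaudhri: $181,310; Ferraro: $135,884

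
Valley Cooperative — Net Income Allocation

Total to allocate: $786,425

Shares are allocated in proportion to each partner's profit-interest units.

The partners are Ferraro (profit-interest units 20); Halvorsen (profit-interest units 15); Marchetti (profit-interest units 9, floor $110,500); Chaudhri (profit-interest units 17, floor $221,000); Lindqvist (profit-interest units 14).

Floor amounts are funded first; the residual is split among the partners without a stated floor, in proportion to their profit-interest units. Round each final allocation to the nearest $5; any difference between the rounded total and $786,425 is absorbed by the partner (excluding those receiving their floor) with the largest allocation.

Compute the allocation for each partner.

Fund the minimums — Marchetti $110,500; Chaudhri $221,000. Residual $454,925.
Residual split over remaining profit-interest units 49: Ferraro 185,683.67 → $185,685; Halvorsen 139,262.76 → $139,265; Lindqvist 129,978.57 → $129,980.
Rounding difference −$5 applied to Ferraro → $185,680.

Ferraro: $185,680 · Halvorsen: $139,265 · Marchetti: $110,500 · Chaudhri: $221,000 · Lindqvist: $129,980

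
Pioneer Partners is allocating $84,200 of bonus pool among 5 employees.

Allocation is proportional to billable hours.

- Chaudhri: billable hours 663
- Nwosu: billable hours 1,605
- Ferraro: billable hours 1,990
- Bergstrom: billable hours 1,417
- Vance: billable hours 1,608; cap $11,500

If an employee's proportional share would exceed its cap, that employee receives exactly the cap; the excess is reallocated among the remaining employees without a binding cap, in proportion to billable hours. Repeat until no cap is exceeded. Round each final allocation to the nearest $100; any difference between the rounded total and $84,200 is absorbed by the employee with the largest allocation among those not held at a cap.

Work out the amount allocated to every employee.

Chaudhri: $8,500 | Nwosu: $20,600 | Ferraro: $25,400 | Bergstrom: $18,200 | Vance: $11,500

Sum of billable hours: 7,283.
Unconstrained shares: Chaudhri 7,665.06; Nwosu 18,555.68; Ferraro 23,006.73; Bergstrom 16,382.18; Vance 18,590.36.
Cap binds for Vance ($11,500); balance $72,700 reallocated over remaining billable hours 5,675.
Shares after redistribution: Chaudhri 8,493.41 → $8,500; Nwosu 20,560.97 → $20,600; Ferraro 25,493.04 → $25,500; Bergstrom 18,152.58 → $18,200.
Rounding difference −$100 applied to Ferraro → $25,400.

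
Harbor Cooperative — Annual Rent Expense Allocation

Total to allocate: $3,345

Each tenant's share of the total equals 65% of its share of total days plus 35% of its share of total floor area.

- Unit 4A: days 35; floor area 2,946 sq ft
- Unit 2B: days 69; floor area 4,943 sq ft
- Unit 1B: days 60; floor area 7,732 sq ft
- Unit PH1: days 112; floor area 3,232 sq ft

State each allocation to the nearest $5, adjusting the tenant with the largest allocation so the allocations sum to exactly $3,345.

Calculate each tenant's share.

Unit 4A: $460; Unit 2B: $850; Unit 1B: $955; Unit PH1: $1,080

Totals — days 276, floor area 18,853.
Combined weights (65% days + 35% floor area): Unit 4A 0.1371; Unit 2B 0.2543; Unit 1B 0.2848; Unit PH1 0.3238.
Pro-rata amounts: Unit 4A 458.66; Unit 2B 850.52; Unit 1B 952.81; Unit PH1 1,083.01.
After rounding ($5): Unit 4A $460; Unit 2B $850; Unit 1B $955; Unit PH1 $1,085. Sum = $3,350.
Difference $3,345 − $3,350 = −$5 applied to largest allocation (Unit PH1): Unit PH1 becomes $1,080.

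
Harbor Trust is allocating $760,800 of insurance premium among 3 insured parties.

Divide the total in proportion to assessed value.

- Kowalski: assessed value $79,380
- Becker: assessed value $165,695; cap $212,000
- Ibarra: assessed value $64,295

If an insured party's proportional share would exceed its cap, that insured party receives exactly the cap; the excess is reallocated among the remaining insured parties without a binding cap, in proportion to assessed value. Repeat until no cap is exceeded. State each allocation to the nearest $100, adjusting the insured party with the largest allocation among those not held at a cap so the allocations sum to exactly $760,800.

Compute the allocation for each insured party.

Combined assessed value = 309,370.
Unconstrained shares: Kowalski 195,210.60; Becker 407,475.70; Ibarra 158,113.70.
Capped: Becker ($212,000); balance $548,800 reallocated over remaining assessed value 143,675.
Shares after redistribution: Kowalski 303,210.33 → $303,200; Ibarra 245,589.67 → $245,600.

Kowalski: $303,200 | Becker: $212,000 | Ibarra: $245,600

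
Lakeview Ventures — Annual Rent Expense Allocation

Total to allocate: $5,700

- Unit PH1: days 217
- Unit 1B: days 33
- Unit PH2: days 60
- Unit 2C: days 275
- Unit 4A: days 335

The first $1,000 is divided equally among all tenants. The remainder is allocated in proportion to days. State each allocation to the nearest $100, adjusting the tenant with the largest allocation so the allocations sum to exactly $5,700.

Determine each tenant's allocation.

Unit PH1: $1,300 | Unit 1B: $400 | Unit PH2: $500 | Unit 2C: $1,600 | Unit 4A: $1,900

First tranche $1,000 split equally: $200 each.
Remainder $4,700 by days (total 920): Unit PH1 1,108.59 → $1,100; Unit 1B 168.59 → $200; Unit PH2 306.52 → $300; Unit 2C 1,404.89 → $1,400; Unit 4A 1,711.41 → $1,700.
Totals: Unit PH1 $200 + $1,100 = $1,300; Unit 1B $200 + $200 = $400; Unit PH2 $200 + $300 = $500; Unit 2C $200 + $1,400 = $1,600; Unit 4A $200 + $1,700 = $1,900.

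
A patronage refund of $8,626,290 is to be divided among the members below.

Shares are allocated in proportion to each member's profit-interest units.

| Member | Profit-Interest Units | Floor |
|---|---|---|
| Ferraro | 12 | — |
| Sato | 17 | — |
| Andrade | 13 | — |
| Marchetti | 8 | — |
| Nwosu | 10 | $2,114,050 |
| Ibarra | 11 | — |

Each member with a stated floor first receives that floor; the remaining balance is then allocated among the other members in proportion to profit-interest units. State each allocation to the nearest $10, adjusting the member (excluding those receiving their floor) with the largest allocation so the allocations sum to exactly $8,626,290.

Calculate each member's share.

Minimums first: Nwosu $2,114,050. Residual $6,512,240.
Residual split over remaining profit-interest units 61: Ferraro 1,281,096.39 → $1,281,100; Sato 1,814,886.56 → $1,814,890; Andrade 1,387,854.43 → $1,387,850; Marchetti 854,064.26 → $854,060; Ibarra 1,174,338.36 → $1,174,340.

Ferraro: $1,281,100 · Sato: $1,814,890 · Andrade: $1,387,850 · Marchetti: $854,060 · Nwosu: $2,114,050 · Ibarra: $1,174,340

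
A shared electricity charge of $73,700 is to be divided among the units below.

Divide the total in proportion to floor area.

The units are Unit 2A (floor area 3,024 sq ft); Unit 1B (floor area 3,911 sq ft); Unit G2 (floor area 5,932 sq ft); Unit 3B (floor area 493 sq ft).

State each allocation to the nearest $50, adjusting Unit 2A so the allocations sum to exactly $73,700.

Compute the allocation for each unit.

Total floor area = 13,360.
Unrounded shares: Unit 2A 3,024/13,360 × $73,700 = 16,681.80; Unit 1B 3,911/13,360 × $73,700 = 21,574.90; Unit G2 5,932/13,360 × $73,700 = 32,723.68; Unit 3B 493/13,360 × $73,700 = 2,719.62.
After rounding ($50): Unit 2A $16,700; Unit 1B $21,550; Unit G2 $32,700; Unit 3B $2,700. Sum = $73,650.
Difference $73,700 − $73,650 = +$50 applied to Unit 2A: Unit 2A becomes $16,750.

Unit 2A: $16,750 · Unit 1B: $21,550 · Unit G2: $32,700 · Unit 3B: $2,700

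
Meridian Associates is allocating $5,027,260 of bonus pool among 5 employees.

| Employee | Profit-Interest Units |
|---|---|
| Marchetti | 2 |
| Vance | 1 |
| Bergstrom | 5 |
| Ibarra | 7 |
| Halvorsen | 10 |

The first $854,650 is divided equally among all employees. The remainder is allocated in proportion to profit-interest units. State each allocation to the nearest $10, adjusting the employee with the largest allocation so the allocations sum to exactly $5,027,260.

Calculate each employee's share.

$854,650 shared equally gives $170,930 per employee.
Remainder $4,172,610 by profit-interest units (total 25): Marchetti 333,808.80 → $333,810; Vance 166,904.40 → $166,900; Bergstrom 834,522.00 → $834,520; Ibarra 1,168,330.80 → $1,168,330; Halvorsen 1,669,044.00 → $1,669,040.
Rounding difference +$10 on remainder applied to Halvorsen.
Totals: Marchetti $170,930 + $333,810 = $504,740; Vance $170,930 + $166,900 = $337,830; Bergstrom $170,930 + $834,520 = $1,005,450; Ibarra $170,930 + $1,168,330 = $1,339,260; Halvorsen $170,930 + $1,669,050 = $1,839,980.

Marchetti: $504,740 | Vance: $337,830 | Bergstrom: $1,005,450 | Ibarra: $1,339,260 | Halvorsen: $1,839,980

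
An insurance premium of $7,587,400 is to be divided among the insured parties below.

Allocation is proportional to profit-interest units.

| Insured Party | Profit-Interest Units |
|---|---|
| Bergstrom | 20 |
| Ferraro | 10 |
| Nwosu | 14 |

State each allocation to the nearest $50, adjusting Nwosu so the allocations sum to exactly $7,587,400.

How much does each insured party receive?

Total profit-interest units = 44.
Unrounded shares: Bergstrom 20/44 × $7,587,400 = 3,448,818.18; Ferraro 10/44 × $7,587,400 = 1,724,409.09; Nwosu 14/44 × $7,587,400 = 2,414,172.73.
At nearest $50: Bergstrom $3,448,800; Ferraro $1,724,400; Nwosu $2,414,150. Sum = $7,587,350.
Difference $7,587,400 − $7,587,350 = +$50 applied to Nwosu: Nwosu becomes $2,414,200.

Bergstrom: $3,448,800 · Ferraro: $1,724,400 · Nwosu: $2,414,200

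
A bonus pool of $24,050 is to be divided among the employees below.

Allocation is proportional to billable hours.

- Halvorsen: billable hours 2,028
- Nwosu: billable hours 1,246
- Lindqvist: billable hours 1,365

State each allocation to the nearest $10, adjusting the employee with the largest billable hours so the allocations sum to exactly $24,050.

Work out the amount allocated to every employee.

Billable hours total: 2,028 + 1,246 + 1,365 = 4,639.
Unrounded shares: Halvorsen 10,513.77; Nwosu 6,459.65; Lindqvist 7,076.58.
After rounding ($10): Halvorsen $10,510; Nwosu $6,460; Lindqvist $7,080. Sum = $24,050.
Rounded total matches; no reconciliation needed.

Halvorsen: $10,510 | Nwosu: $6,460 | Lindqvist: $7,080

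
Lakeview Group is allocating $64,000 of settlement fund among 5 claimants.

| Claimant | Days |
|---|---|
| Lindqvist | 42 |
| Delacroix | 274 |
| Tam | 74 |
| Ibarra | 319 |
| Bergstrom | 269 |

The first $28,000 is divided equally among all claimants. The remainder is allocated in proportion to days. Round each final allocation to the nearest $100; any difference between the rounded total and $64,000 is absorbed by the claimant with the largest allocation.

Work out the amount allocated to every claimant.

Lindqvist: $7,100; Delacroix: $15,700; Tam: $8,300; Ibarra: $17,400; Bergstrom: $15,500

Equal tier: $28,000 ÷ 5 = $5,600 apiece.
Remainder $36,000 by days (total 978): Lindqvist 1,546.01 → $1,500; Delacroix 10,085.89 → $10,100; Tam 2,723.93 → $2,700; Ibarra 11,742.33 → $11,700; Bergstrom 9,901.84 → $9,900.
Rounding difference +$100 on remainder applied to Ibarra.
Totals: Lindqvist $5,600 + $1,500 = $7,100; Delacroix $5,600 + $10,100 = $15,700; Tam $5,600 + $2,700 = $8,300; Ibarra $5,600 + $11,800 = $17,400; Bergstrom $5,600 + $9,900 = $15,500.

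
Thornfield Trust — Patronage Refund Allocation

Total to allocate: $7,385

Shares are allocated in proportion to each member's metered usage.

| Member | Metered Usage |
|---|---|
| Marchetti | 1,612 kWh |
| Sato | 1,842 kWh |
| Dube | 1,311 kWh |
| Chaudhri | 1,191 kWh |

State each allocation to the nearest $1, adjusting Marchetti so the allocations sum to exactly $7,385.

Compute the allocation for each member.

Marchetti: $1,998; Sato: $2,284; Dube: $1,626; Chaudhri: $1,477

Combined metered usage = 5,956.
Proportional shares: Marchetti 1,612/5,956 × $7,385 = 1,998.76; Sato 1,842/5,956 × $7,385 = 2,283.94; Dube 1,311/5,956 × $7,385 = 1,625.54; Chaudhri 1,191/5,956 × $7,385 = 1,476.75.
After rounding ($1): Marchetti $1,999; Sato $2,284; Dube $1,626; Chaudhri $1,477. Sum = $7,386.
Difference $7,385 − $7,386 = −$1 applied to Marchetti: Marchetti becomes $1,998.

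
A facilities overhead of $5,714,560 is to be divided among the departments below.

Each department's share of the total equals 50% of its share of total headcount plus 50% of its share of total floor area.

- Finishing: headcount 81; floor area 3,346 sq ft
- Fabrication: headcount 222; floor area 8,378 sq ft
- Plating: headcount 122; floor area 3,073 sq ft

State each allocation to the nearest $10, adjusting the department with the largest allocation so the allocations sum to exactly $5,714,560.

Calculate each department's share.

Finishing: $1,190,670 | Fabrication: $3,110,290 | Plating: $1,413,600

Headcount total 425; floor area total 14,797.
Combined weights (50% headcount + 50% floor area): Finishing 0.2084; Fabrication 0.5443; Plating 0.2474.
Raw shares: Finishing 1,190,671.87; Fabrication 3,110,288.69; Plating 1,413,599.44.
At nearest $10: Finishing $1,190,670; Fabrication $3,110,290; Plating $1,413,600. Sum = $5,714,560.
No rounding difference to absorb.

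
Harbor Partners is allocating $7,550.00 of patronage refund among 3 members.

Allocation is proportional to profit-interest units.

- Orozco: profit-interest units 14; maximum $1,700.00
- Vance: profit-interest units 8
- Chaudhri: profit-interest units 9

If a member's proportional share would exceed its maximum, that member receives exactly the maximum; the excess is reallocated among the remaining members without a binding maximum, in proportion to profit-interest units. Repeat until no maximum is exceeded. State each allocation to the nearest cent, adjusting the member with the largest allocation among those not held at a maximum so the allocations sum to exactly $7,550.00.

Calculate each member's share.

Orozco: $1,700.00 · Vance: $2,752.94 · Chaudhri: $3,097.06

Profit-interest units total: 31.
Proportional shares (ignoring caps): Orozco 3,409.6774; Vance 1,948.3871; Chaudhri 2,191.9355.
Cap binds for Orozco ($1,700.00); residual $5,850.00 reallocated over remaining profit-interest units 17.
Redistributed shares: Vance 2,752.9412 → $2,752.94; Chaudhri 3,097.0588 → $3,097.06.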